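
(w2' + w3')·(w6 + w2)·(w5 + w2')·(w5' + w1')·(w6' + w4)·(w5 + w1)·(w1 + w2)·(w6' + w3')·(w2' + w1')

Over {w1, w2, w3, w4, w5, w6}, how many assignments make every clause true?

4

There are 2^6 = 64 truth assignments over (w1, w2, w3, w4, w5, w6).
Split on w5. With w5 = 1, the clauses containing w5 are satisfied and w5' drops from the rest; 3 of the 2^5 = 32 assignments to the other variables satisfy what remains.
With w5 = 0, by the same count on the reduced clause set, 1 assignment works.
(One model: w1=F, w2=T, w3=F, w4=F, w5=T, w6=F.)
Total: 3 + 1 = 4.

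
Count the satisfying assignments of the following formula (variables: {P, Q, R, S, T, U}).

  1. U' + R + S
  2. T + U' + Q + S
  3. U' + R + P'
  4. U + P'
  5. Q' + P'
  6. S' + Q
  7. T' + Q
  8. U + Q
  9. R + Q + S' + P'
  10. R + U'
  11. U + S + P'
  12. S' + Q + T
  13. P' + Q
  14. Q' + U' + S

There are 2^6 = 64 truth assignments over (P, Q, R, S, T, U).
Split on T. With T = 1, the clauses containing T are satisfied and T' drops from the rest; 5 of the 2^5 = 32 assignments to the other variables satisfy what remains.
With T = 0, by the same count on the reduced clause set, 5 assignments work.
Total: 5 + 5 = 10.

10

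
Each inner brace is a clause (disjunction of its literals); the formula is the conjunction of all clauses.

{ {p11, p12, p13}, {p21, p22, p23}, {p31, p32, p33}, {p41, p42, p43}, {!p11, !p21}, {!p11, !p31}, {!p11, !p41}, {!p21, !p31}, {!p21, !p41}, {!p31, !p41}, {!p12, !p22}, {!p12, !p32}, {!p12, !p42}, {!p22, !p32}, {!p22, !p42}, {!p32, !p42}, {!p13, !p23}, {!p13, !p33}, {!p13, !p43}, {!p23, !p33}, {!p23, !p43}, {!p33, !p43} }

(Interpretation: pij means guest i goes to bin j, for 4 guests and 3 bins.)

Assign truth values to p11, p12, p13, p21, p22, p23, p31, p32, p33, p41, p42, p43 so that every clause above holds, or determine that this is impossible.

Branch on p11: set p11 = false.
Branch on p12: set p12 = true.
The clause (!p22) is unit, so p22 = false.
The clause (!p32) is unit, so p32 = false.
The clause (!p42) is unit, so p42 = false.
Branch on p21: set p21 = true.
The clause (!p31) is unit, so p31 = false.
The clause (p33) is unit, so p33 = true.
The clause (!p41) is unit, so p41 = false.
The clause (p43) is unit, so p43 = true.
Now (!p43) is unsatisfied and unit — conflict.
That branch fails; take p21 = false instead.
The clause (p23) is unit, so p23 = true.
The clause (!p13) is unit, so p13 = false.
The clause (!p33) is unit, so p33 = false.
The clause (p31) is unit, so p31 = true.
The clause (!p41) is unit, so p41 = false.
The clause (p43) is unit, so p43 = true.
Now (!p43) is unsatisfied and unit — conflict.
Both values of p21 lead to a conflict.
That branch fails; take p12 = false instead.
The clause (p13) is unit, so p13 = true.
The clause (!p23) is unit, so p23 = false.
The clause (!p33) is unit, so p33 = false.
The clause (!p43) is unit, so p43 = false.
Branch on p21: set p21 = true.
The clause (!p31) is unit, so p31 = false.
The clause (p32) is unit, so p32 = true.
The clause (!p41) is unit, so p41 = false.
The clause (p42) is unit, so p42 = true.
Now (!p42) is unsatisfied and unit — conflict.
That branch fails; take p21 = false instead.
The clause (p22) is unit, so p22 = true.
The clause (!p32) is unit, so p32 = false.
The clause (p31) is unit, so p31 = true.
The clause (!p41) is unit, so p41 = false.
The clause (p42) is unit, so p42 = true.
Now (!p42) is unsatisfied and unit — conflict.
Both values of p21 lead to a conflict.
Both values of p12 lead to a conflict.
That branch fails; take p11 = true instead.
The clause (!p21) is unit, so p21 = false.
The clause (!p31) is unit, so p31 = false.
The clause (!p41) is unit, so p41 = false.
Branch on p22: set p22 = true.
The clause (!p12) is unit, so p12 = false.
The clause (!p32) is unit, so p32 = false.
The clause (p33) is unit, so p33 = true.
The clause (!p42) is unit, so p42 = false.
The clause (p43) is unit, so p43 = true.
Now (!p43) is unsatisfied and unit — conflict.
That branch fails; take p22 = false instead.
The clause (p23) is unit, so p23 = true.
The clause (!p13) is unit, so p13 = false.
The clause (!p33) is unit, so p33 = false.
The clause (p32) is unit, so p32 = true.
The clause (!p12) is unit, so p12 = false.
The clause (!p42) is unit, so p42 = false.
The clause (p43) is unit, so p43 = true.
Now (!p43) is unsatisfied and unit — conflict.
Both values of p22 lead to a conflict.
Both values of p11 lead to a conflict.

UNSATISFIABLE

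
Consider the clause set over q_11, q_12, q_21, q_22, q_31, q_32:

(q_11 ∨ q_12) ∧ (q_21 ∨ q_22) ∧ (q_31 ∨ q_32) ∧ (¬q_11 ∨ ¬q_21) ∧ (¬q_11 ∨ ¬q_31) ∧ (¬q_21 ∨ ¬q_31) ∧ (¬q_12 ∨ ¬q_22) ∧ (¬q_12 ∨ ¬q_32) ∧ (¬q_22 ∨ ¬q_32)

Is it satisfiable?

No, unsatisfiable

Case q_11 = True:
(¬q_21) alone gives q_21 = False.
(q_22) alone gives q_22 = True.
(¬q_31) alone gives q_31 = False.
(q_32) alone gives q_32 = True.
Now (¬q_32) is unsatisfied and unit — conflict.
Undo q_11 and try q_11 = False.
(q_12) alone gives q_12 = True.
(¬q_22) alone gives q_22 = False.
(q_21) alone gives q_21 = True.
(¬q_31) alone gives q_31 = False.
(q_32) alone gives q_32 = True.
Now (¬q_32) is unsatisfied and unit — conflict.
Both values of q_11 lead to a conflict.
No assignment satisfies every clause.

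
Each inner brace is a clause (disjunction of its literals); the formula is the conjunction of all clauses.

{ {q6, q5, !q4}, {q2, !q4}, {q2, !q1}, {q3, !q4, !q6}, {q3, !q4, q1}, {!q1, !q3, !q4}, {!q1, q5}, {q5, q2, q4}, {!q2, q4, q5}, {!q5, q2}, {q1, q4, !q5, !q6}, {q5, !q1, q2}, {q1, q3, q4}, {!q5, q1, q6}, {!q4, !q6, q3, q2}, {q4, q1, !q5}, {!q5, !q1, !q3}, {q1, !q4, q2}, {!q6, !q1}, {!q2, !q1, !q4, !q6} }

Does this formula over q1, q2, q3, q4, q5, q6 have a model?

Try q2 = true.
Try q1 = false.
Try q3 = true.
Try q4 = true.
Try q6 = true.
Every clause is now satisfied; q5 is unconstrained.
A satisfying assignment: q1 ↦ false; q2 ↦ true; q3 ↦ true; q4 ↦ true; q5 ↦ false; q6 ↦ true.

Yes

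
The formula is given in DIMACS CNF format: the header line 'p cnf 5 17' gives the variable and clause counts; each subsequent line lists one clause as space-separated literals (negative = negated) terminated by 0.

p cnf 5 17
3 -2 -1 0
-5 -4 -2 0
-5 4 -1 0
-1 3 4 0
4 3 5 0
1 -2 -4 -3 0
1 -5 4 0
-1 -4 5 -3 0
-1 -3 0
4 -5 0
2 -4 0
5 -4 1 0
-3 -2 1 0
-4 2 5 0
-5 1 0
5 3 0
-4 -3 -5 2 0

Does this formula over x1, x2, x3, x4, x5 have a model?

Suppose x1 = False.
From the singleton clause (¬x5), x5 = False.
From the singleton clause (¬x4), x4 = False.
From the singleton clause (x3), x3 = True.
From the singleton clause (¬x2), x2 = False.
All clauses are satisfied.
A satisfying assignment: x1: False,  x2: False,  x3: True,  x4: False,  x5: False.

Satisfiable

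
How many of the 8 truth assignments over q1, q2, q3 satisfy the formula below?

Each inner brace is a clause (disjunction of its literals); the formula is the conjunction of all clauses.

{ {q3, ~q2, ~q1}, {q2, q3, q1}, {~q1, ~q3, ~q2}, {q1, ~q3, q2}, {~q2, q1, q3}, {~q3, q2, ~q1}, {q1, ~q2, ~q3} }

1

There are 2^3 = 8 truth assignments over (q1, q2, q3).
Check each against the 7 clauses (columns in the order q1, q2, q3):
  F F F  ✗ fails (q2 | q3 | q1)
  F F T  ✗ fails (q1 | ~q3 | q2)
  F T F  ✗ fails (~q2 | q1 | q3)
  F T T  ✗ fails (q1 | ~q2 | ~q3)
  T F F  ✓ satisfies all
  T F T  ✗ fails (~q3 | q2 | ~q1)
  T T F  ✗ fails (q3 | ~q2 | ~q1)
  T T T  ✗ fails (~q1 | ~q3 | ~q2)
1 of the 8 rows is a model.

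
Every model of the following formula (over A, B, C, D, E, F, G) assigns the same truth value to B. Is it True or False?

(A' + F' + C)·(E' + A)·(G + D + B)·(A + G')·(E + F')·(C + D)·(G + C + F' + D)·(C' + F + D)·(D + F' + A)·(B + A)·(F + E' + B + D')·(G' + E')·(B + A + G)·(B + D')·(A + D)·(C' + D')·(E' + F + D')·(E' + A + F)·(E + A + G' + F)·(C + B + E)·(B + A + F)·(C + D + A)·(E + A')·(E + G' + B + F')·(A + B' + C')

True

Suppose B = 0.
The clause (A) is unit, so A = 1.
The clause (D') is unit, so D = 0.
The clause (G) is unit, so G = 1.
The clause (C) is unit, so C = 1.
The clause (F) is unit, so F = 1.
The clause (E) is unit, so E = 1.
Now (E') is unsatisfied and unit — conflict.
So every satisfying assignment has B = True.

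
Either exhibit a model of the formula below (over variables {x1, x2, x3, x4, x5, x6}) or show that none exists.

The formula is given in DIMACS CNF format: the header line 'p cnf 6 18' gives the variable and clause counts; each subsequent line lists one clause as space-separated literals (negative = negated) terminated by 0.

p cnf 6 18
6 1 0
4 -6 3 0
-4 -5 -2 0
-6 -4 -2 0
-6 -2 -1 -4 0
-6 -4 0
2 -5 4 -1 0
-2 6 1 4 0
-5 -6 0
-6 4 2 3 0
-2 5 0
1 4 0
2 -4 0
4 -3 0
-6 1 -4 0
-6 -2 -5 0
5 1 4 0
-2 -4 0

Branch on x6: set x6 = False.
(x1) alone gives x1 = True.
Branch on x2: set x2 = True.
(x5) alone gives x5 = True.
(¬x4) alone gives x4 = False.
(¬x3) alone gives x3 = False.
All clauses are satisfied.

x1 ↦ True; x2 ↦ True; x3 ↦ False; x4 ↦ False; x5 ↦ True; x6 ↦ False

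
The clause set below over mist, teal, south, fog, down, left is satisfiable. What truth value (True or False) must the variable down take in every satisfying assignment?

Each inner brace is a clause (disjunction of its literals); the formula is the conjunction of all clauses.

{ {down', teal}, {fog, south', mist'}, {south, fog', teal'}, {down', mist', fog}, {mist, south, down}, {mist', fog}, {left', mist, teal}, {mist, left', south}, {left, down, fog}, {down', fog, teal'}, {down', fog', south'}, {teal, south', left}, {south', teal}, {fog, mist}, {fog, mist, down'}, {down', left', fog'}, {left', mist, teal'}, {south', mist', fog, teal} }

False

Suppose down = 1.
From the singleton clause (teal), teal = 1.
From the singleton clause (fog), fog = 1.
From the singleton clause (south), south = 1.
Now (south') is unsatisfied and unit — conflict.
So every satisfying assignment has down = False.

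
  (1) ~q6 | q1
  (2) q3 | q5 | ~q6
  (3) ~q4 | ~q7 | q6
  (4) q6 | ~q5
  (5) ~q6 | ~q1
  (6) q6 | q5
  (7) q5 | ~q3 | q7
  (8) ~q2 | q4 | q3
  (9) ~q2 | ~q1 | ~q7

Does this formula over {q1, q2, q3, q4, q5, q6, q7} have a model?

Branch on q6: set q6 = 0.
The clause (~q5) is unit, so q5 = 0.
But (q5) is also a unit clause — contradiction.
Backtrack on q6: now try q6 = 1.
The clause (q1) is unit, so q1 = 1.
But (~q1) is also a unit clause — contradiction.
Either choice for q6 ends in contradiction.
No assignment satisfies every clause.

No, unsatisfiable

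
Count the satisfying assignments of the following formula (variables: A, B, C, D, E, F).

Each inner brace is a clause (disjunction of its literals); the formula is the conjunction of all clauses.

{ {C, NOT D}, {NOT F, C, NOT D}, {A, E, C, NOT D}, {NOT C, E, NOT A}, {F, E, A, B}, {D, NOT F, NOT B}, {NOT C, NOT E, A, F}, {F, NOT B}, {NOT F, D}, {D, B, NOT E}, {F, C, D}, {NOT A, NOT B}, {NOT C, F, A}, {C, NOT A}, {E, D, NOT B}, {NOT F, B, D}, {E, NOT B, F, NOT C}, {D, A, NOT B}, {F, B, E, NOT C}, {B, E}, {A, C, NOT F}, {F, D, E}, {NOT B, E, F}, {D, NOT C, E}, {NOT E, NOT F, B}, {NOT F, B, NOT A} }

3

There are 2^6 = 64 truth assignments over (A, B, C, D, E, F).
Split on C. With C = true, the clauses containing C are satisfied and NOT C drops from the rest; 3 of the 2^5 = 32 assignments to the other variables satisfy what remains.
With C = false, by the same count on the reduced clause set, 0 assignments work.
(One model: A=F, B=T, C=T, D=T, E=F, F=T.)
Total: 3 + 0 = 3.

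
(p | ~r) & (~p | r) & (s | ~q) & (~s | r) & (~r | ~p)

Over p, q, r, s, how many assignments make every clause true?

1

There are 2^4 = 16 truth assignments over (p, q, r, s).
Check each against the 5 clauses (columns in the order p, q, r, s):
  F F F F  ✓ satisfies all
  F F F T  ✗ fails (~s | r)
  F F T F  ✗ fails (p | ~r)
  F F T T  ✗ fails (p | ~r)
  F T F F  ✗ fails (s | ~q)
  F T F T  ✗ fails (~s | r)
  F T T F  ✗ fails (p | ~r)
  F T T T  ✗ fails (p | ~r)
  T F F F  ✗ fails (~p | r)
  T F F T  ✗ fails (~p | r)
  T F T F  ✗ fails (~r | ~p)
  T F T T  ✗ fails (~r | ~p)
  T T F F  ✗ fails (~p | r)
  T T F T  ✗ fails (~p | r)
  T T T F  ✗ fails (s | ~q)
  T T T T  ✗ fails (~r | ~p)
1 of the 16 rows is a model.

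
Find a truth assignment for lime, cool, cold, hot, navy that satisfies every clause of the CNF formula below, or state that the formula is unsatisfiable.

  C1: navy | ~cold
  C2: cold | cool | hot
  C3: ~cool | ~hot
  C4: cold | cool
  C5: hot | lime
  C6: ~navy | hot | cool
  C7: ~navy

lime ↦ 1,  cool ↦ 1,  cold ↦ 0,  hot ↦ 0,  navy ↦ 0

Unit clause (~navy) forces navy = 0.
Unit clause (~cold) forces cold = 0.
Unit clause (cool) forces cool = 1.
Unit clause (~hot) forces hot = 0.
Unit clause (lime) forces lime = 1.
Every clause now holds.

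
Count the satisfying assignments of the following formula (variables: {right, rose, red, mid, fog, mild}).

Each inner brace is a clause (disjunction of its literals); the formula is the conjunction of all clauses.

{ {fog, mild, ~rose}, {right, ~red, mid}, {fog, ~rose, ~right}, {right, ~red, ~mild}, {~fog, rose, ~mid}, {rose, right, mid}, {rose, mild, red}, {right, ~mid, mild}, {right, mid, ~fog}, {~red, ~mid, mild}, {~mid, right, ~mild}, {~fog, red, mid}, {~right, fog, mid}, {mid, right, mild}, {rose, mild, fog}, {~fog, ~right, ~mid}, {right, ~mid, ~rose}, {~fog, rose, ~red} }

5

There are 2^6 = 64 truth assignments over (right, rose, red, mid, fog, mild).
Split on red. With red = 1, the clauses containing red are satisfied and ~red drops from the rest; 3 of the 2^5 = 32 assignments to the other variables satisfy what remains.
With red = 0, by the same count on the reduced clause set, 2 assignments work.
(One model: right=F, rose=T, red=F, mid=F, fog=F, mild=T.)
Total: 3 + 2 = 5.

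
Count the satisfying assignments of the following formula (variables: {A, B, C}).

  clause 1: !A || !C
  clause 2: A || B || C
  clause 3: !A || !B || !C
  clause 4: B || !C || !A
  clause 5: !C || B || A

There are 2^3 = 8 truth assignments over (A, B, C).
Check each against the 5 clauses (columns in the order A, B, C):
  F F F  ✗ fails (A || B || C)
  F F T  ✗ fails (!C || B || A)
  F T F  ✓ satisfies all
  F T T  ✓ satisfies all
  T F F  ✓ satisfies all
  T F T  ✗ fails (!A || !C)
  T T F  ✓ satisfies all
  T T T  ✗ fails (!A || !C)
4 of the 8 rows are models.

4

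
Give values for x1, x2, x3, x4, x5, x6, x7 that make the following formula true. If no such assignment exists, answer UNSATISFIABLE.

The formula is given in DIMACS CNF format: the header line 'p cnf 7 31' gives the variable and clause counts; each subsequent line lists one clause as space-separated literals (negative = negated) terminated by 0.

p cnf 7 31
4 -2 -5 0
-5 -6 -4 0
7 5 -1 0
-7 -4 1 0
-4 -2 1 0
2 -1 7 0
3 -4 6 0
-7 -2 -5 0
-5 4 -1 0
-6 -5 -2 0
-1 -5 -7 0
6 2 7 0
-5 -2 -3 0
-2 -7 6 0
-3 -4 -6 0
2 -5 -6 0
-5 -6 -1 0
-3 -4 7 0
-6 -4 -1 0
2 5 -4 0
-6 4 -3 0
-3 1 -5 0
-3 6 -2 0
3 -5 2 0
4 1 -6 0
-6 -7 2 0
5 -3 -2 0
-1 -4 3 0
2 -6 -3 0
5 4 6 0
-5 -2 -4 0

Case x4 = False:
Case x2 = True:
The clause (¬x5) is unit, so x5 = False.
The clause (¬x3) is unit, so x3 = False.
The clause (x6) is unit, so x6 = True.
The clause (x1) is unit, so x1 = True.
The clause (x7) is unit, so x7 = True.
Every clause now holds.

x1: True, x2: True, x3: False, x4: False, x5: False, x6: True, x7: True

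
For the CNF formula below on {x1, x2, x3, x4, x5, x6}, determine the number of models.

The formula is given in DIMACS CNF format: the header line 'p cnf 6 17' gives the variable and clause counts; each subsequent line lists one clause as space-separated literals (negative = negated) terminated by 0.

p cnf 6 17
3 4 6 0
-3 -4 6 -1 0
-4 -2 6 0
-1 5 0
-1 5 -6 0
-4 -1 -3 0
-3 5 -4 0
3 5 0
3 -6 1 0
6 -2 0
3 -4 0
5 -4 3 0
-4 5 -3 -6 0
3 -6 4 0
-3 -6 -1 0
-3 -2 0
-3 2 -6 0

There are 2^6 = 64 truth assignments over (x1, x2, x3, x4, x5, x6).
Split on x4. With x4 = True, the clauses containing x4 are satisfied and ¬x4 drops from the rest; 1 of the 2^5 = 32 assignments to the other variables satisfy what remains.
With x4 = False, by the same count on the reduced clause set, 3 assignments work.
(One model: x1=F, x2=F, x3=T, x4=F, x5=F, x6=F.)
Total: 1 + 3 = 4.

4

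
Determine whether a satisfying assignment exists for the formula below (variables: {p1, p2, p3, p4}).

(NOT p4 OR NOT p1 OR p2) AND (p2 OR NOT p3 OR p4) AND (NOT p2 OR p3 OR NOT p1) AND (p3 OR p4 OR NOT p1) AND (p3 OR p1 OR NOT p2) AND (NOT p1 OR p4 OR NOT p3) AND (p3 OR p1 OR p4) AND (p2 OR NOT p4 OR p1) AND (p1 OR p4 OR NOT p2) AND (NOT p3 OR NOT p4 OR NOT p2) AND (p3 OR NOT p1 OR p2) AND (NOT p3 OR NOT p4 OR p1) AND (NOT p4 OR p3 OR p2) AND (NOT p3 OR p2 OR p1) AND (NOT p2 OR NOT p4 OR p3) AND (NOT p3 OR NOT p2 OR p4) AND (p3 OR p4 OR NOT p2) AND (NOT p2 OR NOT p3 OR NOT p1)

Branch on p4: set p4 = false.
Branch on p2: set p2 = true.
(p1) alone gives p1 = true.
(p3) alone gives p3 = true.
Now (NOT p3) is unsatisfied and unit — conflict.
That branch fails; take p2 = false instead.
(NOT p3) alone gives p3 = false.
(NOT p1) alone gives p1 = false.
Now (p1) is unsatisfied and unit — conflict.
Both values of p2 lead to a conflict.
That branch fails; take p4 = true instead.
Branch on p1: set p1 = false.
(p2) alone gives p2 = true.
(p3) alone gives p3 = true.
Now (NOT p3) is unsatisfied and unit — conflict.
That branch fails; take p1 = true instead.
(p2) alone gives p2 = true.
(p3) alone gives p3 = true.
Now (NOT p3) is unsatisfied and unit — conflict.
Both values of p1 lead to a conflict.
Both values of p4 lead to a conflict.
No assignment satisfies every clause.

Unsatisfiable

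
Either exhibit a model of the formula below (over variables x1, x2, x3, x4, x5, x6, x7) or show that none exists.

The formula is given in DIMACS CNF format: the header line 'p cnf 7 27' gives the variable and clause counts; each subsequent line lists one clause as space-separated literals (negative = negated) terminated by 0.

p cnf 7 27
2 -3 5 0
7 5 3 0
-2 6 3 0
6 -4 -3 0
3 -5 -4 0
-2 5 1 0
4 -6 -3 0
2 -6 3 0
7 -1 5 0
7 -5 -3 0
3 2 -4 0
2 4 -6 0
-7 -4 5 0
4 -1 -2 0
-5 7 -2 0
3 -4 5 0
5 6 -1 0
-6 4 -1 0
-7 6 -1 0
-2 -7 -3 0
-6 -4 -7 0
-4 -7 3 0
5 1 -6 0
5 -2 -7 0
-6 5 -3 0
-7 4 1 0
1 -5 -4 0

Case x2 = False:
Case x3 = False:
The clause (¬x6) is unit, so x6 = False.
The clause (¬x4) is unit, so x4 = False.
Case x7 = False:
The clause (x5) is unit, so x5 = True.
All clauses hold; x1 can take either value.

x1 ↦ False; x2 ↦ False; x3 ↦ False; x4 ↦ False; x5 ↦ True; x6 ↦ False; x7 ↦ False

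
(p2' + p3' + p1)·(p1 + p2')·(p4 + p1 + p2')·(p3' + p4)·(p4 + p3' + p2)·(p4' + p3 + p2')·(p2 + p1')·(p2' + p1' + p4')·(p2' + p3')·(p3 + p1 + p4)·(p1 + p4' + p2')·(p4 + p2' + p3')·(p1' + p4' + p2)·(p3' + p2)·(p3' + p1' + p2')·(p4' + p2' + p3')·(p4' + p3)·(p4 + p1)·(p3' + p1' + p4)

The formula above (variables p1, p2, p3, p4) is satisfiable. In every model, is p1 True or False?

True

Suppose p1 = 0.
(p2') alone gives p2 = 0.
(p3') alone gives p3 = 0.
(p4) alone gives p4 = 1.
That conflicts with the unit clause (p4').
So every satisfying assignment has p1 = True.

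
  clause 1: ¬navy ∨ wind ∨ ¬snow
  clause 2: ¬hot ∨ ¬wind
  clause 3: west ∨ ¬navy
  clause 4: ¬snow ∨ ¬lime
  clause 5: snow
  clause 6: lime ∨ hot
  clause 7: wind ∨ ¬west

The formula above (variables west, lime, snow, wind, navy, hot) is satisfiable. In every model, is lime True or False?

False

Suppose lime = True.
From the singleton clause (¬snow), snow = False.
That conflicts with the unit clause (snow).
So every satisfying assignment has lime = False.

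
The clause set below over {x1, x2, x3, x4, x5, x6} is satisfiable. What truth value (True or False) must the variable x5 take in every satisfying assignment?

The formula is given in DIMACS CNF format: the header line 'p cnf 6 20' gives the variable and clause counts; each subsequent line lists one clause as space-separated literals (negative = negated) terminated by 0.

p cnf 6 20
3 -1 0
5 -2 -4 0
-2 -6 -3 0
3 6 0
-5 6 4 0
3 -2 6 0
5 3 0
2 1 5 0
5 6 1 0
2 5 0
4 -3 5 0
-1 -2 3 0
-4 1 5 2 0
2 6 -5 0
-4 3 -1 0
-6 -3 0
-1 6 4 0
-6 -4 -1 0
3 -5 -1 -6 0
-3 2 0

True

Suppose x5 = False.
The clause (x3) is unit, so x3 = True.
The clause (x2) is unit, so x2 = True.
The clause (¬x4) is unit, so x4 = False.
That conflicts with the unit clause (x4).
So every satisfying assignment has x5 = True.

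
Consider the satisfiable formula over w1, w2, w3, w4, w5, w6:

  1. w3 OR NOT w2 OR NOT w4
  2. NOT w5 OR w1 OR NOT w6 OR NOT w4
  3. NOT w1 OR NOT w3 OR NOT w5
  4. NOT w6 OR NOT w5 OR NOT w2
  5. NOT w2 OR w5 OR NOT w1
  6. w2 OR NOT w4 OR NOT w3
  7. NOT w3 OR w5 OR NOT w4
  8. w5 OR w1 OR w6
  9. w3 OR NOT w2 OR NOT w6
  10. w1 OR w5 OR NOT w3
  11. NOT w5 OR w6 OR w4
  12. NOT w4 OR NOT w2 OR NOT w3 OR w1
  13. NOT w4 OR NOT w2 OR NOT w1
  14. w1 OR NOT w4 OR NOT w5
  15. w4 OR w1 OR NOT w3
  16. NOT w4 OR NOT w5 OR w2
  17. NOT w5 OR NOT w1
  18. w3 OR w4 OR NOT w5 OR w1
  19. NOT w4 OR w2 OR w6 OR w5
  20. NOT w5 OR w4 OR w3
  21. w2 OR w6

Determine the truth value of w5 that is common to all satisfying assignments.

False

Suppose w5 = true.
Unit clause (NOT w1) forces w1 = false.
Unit clause (NOT w4) forces w4 = false.
Unit clause (w6) forces w6 = true.
Unit clause (NOT w2) forces w2 = false.
Unit clause (NOT w3) forces w3 = false.
That conflicts with the unit clause (w3).
So every satisfying assignment has w5 = False.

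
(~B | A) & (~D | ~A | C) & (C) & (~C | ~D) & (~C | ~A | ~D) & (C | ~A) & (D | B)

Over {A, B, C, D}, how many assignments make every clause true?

1

There are 2^4 = 16 truth assignments over (A, B, C, D).
Check each against the 7 clauses (columns in the order A, B, C, D):
  F F F F  ✗ fails (C)
  F F F T  ✗ fails (C)
  F F T F  ✗ fails (D | B)
  F F T T  ✗ fails (~C | ~D)
  F T F F  ✗ fails (~B | A)
  F T F T  ✗ fails (~B | A)
  F T T F  ✗ fails (~B | A)
  F T T T  ✗ fails (~B | A)
  T F F F  ✗ fails (C)
  T F F T  ✗ fails (~D | ~A | C)
  T F T F  ✗ fails (D | B)
  T F T T  ✗ fails (~C | ~D)
  T T F F  ✗ fails (C)
  T T F T  ✗ fails (~D | ~A | C)
  T T T F  ✓ satisfies all
  T T T T  ✗ fails (~C | ~D)
1 of the 16 rows is a model.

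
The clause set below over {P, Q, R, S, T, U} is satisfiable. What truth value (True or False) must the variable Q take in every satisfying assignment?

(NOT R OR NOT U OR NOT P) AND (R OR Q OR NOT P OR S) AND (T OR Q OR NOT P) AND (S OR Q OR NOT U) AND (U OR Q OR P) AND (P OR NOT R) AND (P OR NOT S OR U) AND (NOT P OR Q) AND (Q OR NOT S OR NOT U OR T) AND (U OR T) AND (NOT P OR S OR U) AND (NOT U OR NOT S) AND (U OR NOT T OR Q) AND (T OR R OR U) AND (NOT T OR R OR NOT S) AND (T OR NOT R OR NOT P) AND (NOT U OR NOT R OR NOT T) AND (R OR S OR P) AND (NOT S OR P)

True

Suppose Q = false.
Unit clause (NOT P) forces P = false.
Unit clause (U) forces U = true.
Unit clause (S) forces S = true.
Now (NOT S) is unsatisfied and unit — conflict.
So every satisfying assignment has Q = True.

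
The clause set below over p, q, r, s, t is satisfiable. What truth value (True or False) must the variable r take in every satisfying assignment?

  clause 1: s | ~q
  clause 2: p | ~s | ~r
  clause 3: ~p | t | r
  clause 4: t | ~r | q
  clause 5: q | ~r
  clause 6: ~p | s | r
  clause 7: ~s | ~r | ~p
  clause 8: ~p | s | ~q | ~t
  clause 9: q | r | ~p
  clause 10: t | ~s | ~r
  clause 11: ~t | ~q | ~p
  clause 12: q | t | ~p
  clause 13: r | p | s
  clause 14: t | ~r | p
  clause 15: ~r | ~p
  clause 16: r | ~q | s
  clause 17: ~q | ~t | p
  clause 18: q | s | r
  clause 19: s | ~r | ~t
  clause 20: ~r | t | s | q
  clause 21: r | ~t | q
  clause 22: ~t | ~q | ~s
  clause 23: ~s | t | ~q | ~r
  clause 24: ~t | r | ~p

False

Suppose r = 1.
Unit clause (q) forces q = 1.
Unit clause (s) forces s = 1.
Unit clause (p) forces p = 1.
Now (~p) is unsatisfied and unit — conflict.
So every satisfying assignment has r = False.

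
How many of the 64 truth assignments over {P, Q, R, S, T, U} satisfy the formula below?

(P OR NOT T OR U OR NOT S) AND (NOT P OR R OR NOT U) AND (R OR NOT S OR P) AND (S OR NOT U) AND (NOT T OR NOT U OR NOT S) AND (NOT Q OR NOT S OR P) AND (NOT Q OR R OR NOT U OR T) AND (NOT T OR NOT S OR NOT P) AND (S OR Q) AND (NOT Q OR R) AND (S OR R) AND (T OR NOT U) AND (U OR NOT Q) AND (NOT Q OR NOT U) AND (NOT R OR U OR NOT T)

There are 2^6 = 64 truth assignments over (P, Q, R, S, T, U).
Split on Q. With Q = true, the clauses containing Q are satisfied and NOT Q drops from the rest; 0 of the 2^5 = 32 assignments to the other variables satisfy what remains.
With Q = false, by the same count on the reduced clause set, 3 assignments work.
Total: 0 + 3 = 3.

3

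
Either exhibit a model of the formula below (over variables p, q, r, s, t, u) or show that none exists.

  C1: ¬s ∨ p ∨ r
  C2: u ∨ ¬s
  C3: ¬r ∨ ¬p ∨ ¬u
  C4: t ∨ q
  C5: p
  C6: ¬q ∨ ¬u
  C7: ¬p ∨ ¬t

From the singleton clause (p), p = True.
From the singleton clause (¬t), t = False.
From the singleton clause (q), q = True.
From the singleton clause (¬u), u = False.
From the singleton clause (¬s), s = False.
Every clause is now satisfied; r is unconstrained.

p ↦ True; q ↦ True; r ↦ True; s ↦ False; t ↦ False; u ↦ False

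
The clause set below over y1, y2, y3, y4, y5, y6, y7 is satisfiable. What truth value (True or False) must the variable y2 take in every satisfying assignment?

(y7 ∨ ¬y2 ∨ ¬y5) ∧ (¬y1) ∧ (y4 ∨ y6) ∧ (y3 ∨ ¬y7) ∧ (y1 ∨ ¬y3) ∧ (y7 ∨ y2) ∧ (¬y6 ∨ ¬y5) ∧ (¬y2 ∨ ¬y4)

Suppose y2 = False.
(¬y1) alone gives y1 = False.
(¬y3) alone gives y3 = False.
(¬y7) alone gives y7 = False.
Now (y7) is unsatisfied and unit — conflict.
So every satisfying assignment has y2 = True.

True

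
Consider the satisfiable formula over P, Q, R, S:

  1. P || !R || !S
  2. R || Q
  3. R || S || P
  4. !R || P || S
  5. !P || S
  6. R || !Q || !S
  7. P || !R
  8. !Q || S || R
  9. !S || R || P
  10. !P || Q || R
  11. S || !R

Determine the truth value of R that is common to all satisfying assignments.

True

Suppose R = false.
Unit clause (Q) forces Q = true.
Unit clause (!S) forces S = false.
Now (S) is unsatisfied and unit — conflict.
So every satisfying assignment has R = True.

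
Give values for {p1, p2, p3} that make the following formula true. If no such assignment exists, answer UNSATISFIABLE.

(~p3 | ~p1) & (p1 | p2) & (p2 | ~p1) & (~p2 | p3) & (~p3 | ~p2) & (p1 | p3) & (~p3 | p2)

UNSATISFIABLE

Branch on p3: set p3 = 0.
(~p2) alone gives p2 = 0.
(p1) alone gives p1 = 1.
Now (~p1) is unsatisfied and unit — conflict.
Backtrack on p3: now try p3 = 1.
(~p1) alone gives p1 = 0.
(p2) alone gives p2 = 1.
Now (~p2) is unsatisfied and unit — conflict.
Neither p3 = 1 nor p3 = 0 works.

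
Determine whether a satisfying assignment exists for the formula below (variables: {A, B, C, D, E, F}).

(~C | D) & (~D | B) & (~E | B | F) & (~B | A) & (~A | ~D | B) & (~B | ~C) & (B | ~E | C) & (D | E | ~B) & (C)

No, unsatisfiable

From the singleton clause (C), C = 1.
From the singleton clause (D), D = 1.
From the singleton clause (B), B = 1.
But (~B) is also a unit clause — contradiction.
No assignment satisfies every clause.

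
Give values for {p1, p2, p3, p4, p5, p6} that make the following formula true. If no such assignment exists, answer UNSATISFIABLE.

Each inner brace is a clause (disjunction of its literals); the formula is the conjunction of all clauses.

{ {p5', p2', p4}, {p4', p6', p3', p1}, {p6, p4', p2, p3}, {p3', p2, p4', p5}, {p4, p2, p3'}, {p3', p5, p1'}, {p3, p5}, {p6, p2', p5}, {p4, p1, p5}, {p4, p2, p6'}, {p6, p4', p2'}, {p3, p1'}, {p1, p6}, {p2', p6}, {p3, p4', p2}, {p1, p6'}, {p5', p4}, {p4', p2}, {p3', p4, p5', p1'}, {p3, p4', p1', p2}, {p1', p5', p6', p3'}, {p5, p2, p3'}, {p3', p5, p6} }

Case p3 = 1:
Case p4 = 1:
The clause (p2) is unit, so p2 = 1.
The clause (p6) is unit, so p6 = 1.
The clause (p1) is unit, so p1 = 1.
The clause (p5) is unit, so p5 = 1.
That conflicts with the unit clause (p5').
So p4 must be the other value — set p4 = 0.
The clause (p2) is unit, so p2 = 1.
The clause (p5') is unit, so p5 = 0.
The clause (p1') is unit, so p1 = 0.
That conflicts with the unit clause (p1).
Both values of p4 lead to a conflict.
So p3 must be the other value — set p3 = 0.
The clause (p5) is unit, so p5 = 1.
The clause (p1') is unit, so p1 = 0.
The clause (p6) is unit, so p6 = 1.
That conflicts with the unit clause (p6').
Both values of p3 lead to a conflict.

UNSATISFIABLE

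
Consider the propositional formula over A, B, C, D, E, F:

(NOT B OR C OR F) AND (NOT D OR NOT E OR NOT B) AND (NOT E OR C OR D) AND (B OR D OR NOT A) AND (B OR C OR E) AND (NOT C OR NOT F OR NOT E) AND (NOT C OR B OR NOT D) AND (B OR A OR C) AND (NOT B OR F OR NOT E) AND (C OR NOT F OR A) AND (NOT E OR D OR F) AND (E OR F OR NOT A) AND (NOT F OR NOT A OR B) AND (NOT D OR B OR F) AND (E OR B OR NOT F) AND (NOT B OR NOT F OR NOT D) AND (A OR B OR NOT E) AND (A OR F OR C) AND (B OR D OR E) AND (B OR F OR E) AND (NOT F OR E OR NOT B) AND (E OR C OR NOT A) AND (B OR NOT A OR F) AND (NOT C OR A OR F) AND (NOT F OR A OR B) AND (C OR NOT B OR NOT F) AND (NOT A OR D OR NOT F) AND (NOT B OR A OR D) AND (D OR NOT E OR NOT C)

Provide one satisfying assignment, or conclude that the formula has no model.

Suppose B = false.
Suppose D = true.
From the singleton clause (NOT C), C = false.
From the singleton clause (E), E = true.
From the singleton clause (A), A = true.
From the singleton clause (NOT F), F = false.
But (F) is also a unit clause — contradiction.
So D must be the other value — set D = false.
From the singleton clause (NOT A), A = false.
From the singleton clause (C), C = true.
From the singleton clause (NOT E), E = false.
But (E) is also a unit clause — contradiction.
Neither D = true nor D = false works.
So B must be the other value — set B = true.
Suppose C = true.
Suppose D = false.
From the singleton clause (A), A = true.
From the singleton clause (NOT F), F = false.
From the singleton clause (NOT E), E = false.
But (E) is also a unit clause — contradiction.
So D must be the other value — set D = true.
From the singleton clause (NOT E), E = false.
From the singleton clause (NOT F), F = false.
From the singleton clause (NOT A), A = false.
But (A) is also a unit clause — contradiction.
Neither D = true nor D = false works.
So C must be the other value — set C = false.
From the singleton clause (F), F = true.
But (NOT F) is also a unit clause — contradiction.
Neither C = true nor C = false works.
Neither B = true nor B = false works.

UNSATISFIABLE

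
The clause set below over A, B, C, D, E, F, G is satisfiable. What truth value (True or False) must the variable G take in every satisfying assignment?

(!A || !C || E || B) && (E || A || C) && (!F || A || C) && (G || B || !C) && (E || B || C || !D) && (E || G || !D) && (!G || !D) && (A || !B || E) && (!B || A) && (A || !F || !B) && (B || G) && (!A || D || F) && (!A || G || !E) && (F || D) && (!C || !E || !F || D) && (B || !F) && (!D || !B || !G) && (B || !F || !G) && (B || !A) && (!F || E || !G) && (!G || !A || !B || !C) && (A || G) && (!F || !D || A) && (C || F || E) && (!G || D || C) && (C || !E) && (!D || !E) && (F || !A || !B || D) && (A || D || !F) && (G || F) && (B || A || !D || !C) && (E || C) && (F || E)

False

Suppose G = true.
Unit clause (!D) forces D = false.
Unit clause (F) forces F = true.
Unit clause (B) forces B = true.
Unit clause (A) forces A = true.
Unit clause (E) forces E = true.
Unit clause (!C) forces C = false.
That conflicts with the unit clause (C).
So every satisfying assignment has G = False.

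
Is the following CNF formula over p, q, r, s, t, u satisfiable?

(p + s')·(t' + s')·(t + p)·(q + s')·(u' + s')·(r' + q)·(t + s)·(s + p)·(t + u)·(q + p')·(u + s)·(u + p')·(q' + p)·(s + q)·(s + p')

Try p = 1.
Unit clause (q) forces q = 1.
Unit clause (u) forces u = 1.
Unit clause (s') forces s = 0.
Now (s) is unsatisfied and unit — conflict.
Undo p and try p = 0.
Unit clause (s') forces s = 0.
Now (s) is unsatisfied and unit — conflict.
Neither p = 1 nor p = 0 works.
No assignment satisfies every clause.

No, unsatisfiable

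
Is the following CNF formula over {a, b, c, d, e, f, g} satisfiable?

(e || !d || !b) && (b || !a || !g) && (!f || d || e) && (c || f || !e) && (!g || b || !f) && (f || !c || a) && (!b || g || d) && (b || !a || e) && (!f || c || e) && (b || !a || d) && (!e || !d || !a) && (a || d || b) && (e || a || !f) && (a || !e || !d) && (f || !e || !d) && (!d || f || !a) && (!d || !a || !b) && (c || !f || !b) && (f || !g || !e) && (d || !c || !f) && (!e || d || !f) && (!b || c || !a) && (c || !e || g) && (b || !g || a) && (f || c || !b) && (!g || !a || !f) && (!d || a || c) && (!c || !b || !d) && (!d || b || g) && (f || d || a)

Branch on e: set e = false.
Branch on d: set d = false.
The clause (!f) is unit, so f = false.
The clause (a) is unit, so a = true.
The clause (b) is unit, so b = true.
The clause (g) is unit, so g = true.
The clause (c) is unit, so c = true.
This assignment satisfies each clause.
A satisfying assignment: a ↦ true, b ↦ true, c ↦ true, d ↦ false, e ↦ false, f ↦ false, g ↦ true.

Yes, satisfiable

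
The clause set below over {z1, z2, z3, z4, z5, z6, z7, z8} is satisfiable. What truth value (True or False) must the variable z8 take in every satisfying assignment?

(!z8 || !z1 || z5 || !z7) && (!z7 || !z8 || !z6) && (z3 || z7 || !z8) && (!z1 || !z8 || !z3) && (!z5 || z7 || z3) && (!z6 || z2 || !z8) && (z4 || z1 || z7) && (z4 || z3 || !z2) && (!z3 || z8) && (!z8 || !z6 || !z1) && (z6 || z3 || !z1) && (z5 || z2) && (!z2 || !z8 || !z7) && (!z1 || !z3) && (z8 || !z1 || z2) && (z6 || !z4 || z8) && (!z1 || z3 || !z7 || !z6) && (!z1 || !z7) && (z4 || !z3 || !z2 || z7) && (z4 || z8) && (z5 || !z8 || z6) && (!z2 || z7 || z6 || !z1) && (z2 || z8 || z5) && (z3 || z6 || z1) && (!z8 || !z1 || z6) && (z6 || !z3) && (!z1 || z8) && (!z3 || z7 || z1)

Suppose z8 = true.
Branch on z7: set z7 = false.
The clause (z3) is unit, so z3 = true.
The clause (!z1) is unit, so z1 = false.
That conflicts with the unit clause (z1).
So z7 must be the other value — set z7 = true.
The clause (!z6) is unit, so z6 = false.
The clause (!z2) is unit, so z2 = false.
The clause (z5) is unit, so z5 = true.
The clause (!z1) is unit, so z1 = false.
The clause (z3) is unit, so z3 = true.
That conflicts with the unit clause (!z3).
Both values of z7 lead to a conflict.
So every satisfying assignment has z8 = False.

False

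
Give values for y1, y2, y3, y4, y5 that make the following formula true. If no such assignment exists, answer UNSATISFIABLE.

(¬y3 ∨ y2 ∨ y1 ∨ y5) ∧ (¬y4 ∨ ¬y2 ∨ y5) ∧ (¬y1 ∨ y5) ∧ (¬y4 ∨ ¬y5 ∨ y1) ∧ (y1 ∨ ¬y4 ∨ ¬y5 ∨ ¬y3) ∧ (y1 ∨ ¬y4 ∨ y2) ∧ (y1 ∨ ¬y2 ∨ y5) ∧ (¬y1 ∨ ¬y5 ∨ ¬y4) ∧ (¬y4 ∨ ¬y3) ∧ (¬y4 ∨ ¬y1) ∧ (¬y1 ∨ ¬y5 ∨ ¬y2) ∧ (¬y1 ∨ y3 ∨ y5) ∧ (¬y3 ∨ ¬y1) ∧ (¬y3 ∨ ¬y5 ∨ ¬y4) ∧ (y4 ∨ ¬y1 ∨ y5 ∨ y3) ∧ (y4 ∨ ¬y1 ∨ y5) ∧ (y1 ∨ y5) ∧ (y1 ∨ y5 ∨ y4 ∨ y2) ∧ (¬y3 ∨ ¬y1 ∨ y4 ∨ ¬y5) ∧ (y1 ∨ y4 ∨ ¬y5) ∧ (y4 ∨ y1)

Case y1 = True:
Unit clause (y5) forces y5 = True.
Unit clause (¬y4) forces y4 = False.
Unit clause (¬y2) forces y2 = False.
Unit clause (¬y3) forces y3 = False.
All clauses are satisfied.

y1: True,  y2: False,  y3: False,  y4: False,  y5: True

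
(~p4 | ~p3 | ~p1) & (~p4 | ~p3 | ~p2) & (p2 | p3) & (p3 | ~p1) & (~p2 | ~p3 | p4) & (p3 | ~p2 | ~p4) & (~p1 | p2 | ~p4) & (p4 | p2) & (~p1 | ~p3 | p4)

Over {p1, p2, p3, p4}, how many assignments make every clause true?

There are 2^4 = 16 truth assignments over (p1, p2, p3, p4).
Split on p2. With p2 = 1, the clauses containing p2 are satisfied and ~p2 drops from the rest; 1 of the 2^3 = 8 assignments to the other variables satisfy what remains.
With p2 = 0, by the same count on the reduced clause set, 1 assignment works.
(One model: p1=F, p2=F, p3=T, p4=T.)
Total: 1 + 1 = 2.

2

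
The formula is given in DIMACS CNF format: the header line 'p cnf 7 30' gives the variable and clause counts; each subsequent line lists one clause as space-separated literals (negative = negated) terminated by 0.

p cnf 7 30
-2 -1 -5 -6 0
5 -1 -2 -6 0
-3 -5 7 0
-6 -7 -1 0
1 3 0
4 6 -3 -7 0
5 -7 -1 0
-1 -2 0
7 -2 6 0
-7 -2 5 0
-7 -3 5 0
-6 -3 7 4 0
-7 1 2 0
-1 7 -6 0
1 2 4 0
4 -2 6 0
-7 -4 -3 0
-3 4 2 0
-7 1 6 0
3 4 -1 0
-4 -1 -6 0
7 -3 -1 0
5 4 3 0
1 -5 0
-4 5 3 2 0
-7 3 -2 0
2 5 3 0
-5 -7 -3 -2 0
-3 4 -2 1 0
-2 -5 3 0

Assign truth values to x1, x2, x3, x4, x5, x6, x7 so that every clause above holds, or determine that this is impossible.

Branch on x1: set x1 = False.
Unit clause (x3) forces x3 = True.
Unit clause (¬x5) forces x5 = False.
Unit clause (¬x7) forces x7 = False.
Branch on x2: set x2 = True.
Unit clause (x6) forces x6 = True.
Unit clause (x4) forces x4 = True.
Every clause now holds.

x1 ↦ False; x2 ↦ True; x3 ↦ True; x4 ↦ True; x5 ↦ False; x6 ↦ True; x7 ↦ False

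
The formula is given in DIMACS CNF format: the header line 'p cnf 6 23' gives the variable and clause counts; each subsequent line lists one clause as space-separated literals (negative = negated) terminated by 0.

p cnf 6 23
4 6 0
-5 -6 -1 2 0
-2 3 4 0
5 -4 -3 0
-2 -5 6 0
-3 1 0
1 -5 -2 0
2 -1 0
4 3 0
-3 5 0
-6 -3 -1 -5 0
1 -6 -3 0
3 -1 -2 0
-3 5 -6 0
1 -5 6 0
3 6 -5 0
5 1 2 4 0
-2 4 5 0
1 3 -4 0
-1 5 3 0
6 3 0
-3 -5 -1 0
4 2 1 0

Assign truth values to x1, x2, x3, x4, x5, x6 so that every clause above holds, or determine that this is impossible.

UNSATISFIABLE

Suppose x4 = True.
Suppose x5 = True.
Suppose x2 = False.
(¬x1) alone gives x1 = False.
(¬x3) alone gives x3 = False.
But (x3) is also a unit clause — contradiction.
So x2 must be the other value — set x2 = True.
(x6) alone gives x6 = True.
(x1) alone gives x1 = True.
(¬x3) alone gives x3 = False.
But (x3) is also a unit clause — contradiction.
Neither x2 = True nor x2 = False works.
So x5 must be the other value — set x5 = False.
(¬x3) alone gives x3 = False.
(x1) alone gives x1 = True.
But (¬x1) is also a unit clause — contradiction.
Neither x5 = True nor x5 = False works.
So x4 must be the other value — set x4 = False.
(x6) alone gives x6 = True.
(x3) alone gives x3 = True.
(x1) alone gives x1 = True.
(x2) alone gives x2 = True.
(x5) alone gives x5 = True.
But (¬x5) is also a unit clause — contradiction.
Neither x4 = True nor x4 = False works.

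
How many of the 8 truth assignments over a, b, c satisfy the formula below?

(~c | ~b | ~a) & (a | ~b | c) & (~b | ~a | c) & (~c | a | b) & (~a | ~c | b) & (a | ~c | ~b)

2

There are 2^3 = 8 truth assignments over (a, b, c).
Check each against the 6 clauses (columns in the order a, b, c):
  F F F  ✓ satisfies all
  F F T  ✗ fails (~c | a | b)
  F T F  ✗ fails (a | ~b | c)
  F T T  ✗ fails (a | ~c | ~b)
  T F F  ✓ satisfies all
  T F T  ✗ fails (~a | ~c | b)
  T T F  ✗ fails (~b | ~a | c)
  T T T  ✗ fails (~c | ~b | ~a)
2 of the 8 rows are models.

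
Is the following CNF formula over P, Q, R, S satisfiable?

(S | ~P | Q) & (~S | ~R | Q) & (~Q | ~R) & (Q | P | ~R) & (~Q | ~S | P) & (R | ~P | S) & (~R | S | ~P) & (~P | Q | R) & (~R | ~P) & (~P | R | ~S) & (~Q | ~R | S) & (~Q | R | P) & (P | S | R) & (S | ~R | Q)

Branch on Q: set Q = 0.
Branch on S: set S = 1.
From the singleton clause (~R), R = 0.
From the singleton clause (~P), P = 0.
This assignment satisfies each clause.
A satisfying assignment: P: 0,  Q: 0,  R: 0,  S: 1.

Satisfiable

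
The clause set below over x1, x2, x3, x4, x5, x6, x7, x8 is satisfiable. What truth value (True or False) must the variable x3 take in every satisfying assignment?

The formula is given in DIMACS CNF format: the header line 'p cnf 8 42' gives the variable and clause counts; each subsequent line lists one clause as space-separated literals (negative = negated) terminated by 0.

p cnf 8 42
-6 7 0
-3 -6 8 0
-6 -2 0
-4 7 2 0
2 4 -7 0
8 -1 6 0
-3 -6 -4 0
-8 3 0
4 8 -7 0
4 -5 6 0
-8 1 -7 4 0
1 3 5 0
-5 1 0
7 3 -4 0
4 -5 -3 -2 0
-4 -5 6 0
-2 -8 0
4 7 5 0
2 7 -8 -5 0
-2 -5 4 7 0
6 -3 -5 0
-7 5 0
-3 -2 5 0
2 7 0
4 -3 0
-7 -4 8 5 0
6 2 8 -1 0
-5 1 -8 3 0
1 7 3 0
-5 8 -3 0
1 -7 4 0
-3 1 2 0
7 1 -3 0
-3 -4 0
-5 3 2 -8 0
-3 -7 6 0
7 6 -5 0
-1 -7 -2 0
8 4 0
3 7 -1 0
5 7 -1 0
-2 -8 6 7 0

False

Suppose x3 = True.
From the singleton clause (x4), x4 = True.
Now (¬x4) is unsatisfied and unit — conflict.
So every satisfying assignment has x3 = False.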